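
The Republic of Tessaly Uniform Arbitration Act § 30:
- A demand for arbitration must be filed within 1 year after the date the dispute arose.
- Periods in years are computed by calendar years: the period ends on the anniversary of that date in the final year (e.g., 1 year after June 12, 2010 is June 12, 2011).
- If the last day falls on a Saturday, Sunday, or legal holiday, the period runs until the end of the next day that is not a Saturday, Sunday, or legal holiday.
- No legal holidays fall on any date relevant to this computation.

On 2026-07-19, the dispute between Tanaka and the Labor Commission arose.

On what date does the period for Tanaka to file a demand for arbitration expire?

1 year after 2026-07-19 is July 19, 2027.
July 19, 2027 is a Monday and not a legal holiday, so no extension applies.

July 19, 2027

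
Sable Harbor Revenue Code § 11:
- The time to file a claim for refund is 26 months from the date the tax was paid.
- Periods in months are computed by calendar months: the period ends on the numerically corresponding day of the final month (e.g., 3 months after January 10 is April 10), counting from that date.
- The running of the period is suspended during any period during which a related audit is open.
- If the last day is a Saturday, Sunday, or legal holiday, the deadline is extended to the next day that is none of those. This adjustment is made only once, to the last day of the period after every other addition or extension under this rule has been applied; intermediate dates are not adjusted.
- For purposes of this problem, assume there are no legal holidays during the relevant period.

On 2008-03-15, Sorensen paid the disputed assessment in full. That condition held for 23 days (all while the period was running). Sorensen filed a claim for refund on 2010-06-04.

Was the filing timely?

Yes

26 months after 2008-03-15 is May 15, 2010.
Tolling adds 23 days: May 15, 2010 + 23 days = June 7, 2010.
June 7, 2010 is a Monday and not a legal holiday, so no extension applies.
The deadline is June 7, 2010; the filing on June 4, 2010 is on or before that date.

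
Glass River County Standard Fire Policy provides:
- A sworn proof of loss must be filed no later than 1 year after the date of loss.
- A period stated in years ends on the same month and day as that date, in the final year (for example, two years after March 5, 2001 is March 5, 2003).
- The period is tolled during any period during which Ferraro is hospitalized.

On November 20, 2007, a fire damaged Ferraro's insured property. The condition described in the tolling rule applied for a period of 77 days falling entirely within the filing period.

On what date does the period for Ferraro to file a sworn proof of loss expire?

1 year after November 20, 2007 is November 20, 2008.
Tolling adds 77 days: November 20, 2008 + 77 days = February 5, 2009.

February 5, 2009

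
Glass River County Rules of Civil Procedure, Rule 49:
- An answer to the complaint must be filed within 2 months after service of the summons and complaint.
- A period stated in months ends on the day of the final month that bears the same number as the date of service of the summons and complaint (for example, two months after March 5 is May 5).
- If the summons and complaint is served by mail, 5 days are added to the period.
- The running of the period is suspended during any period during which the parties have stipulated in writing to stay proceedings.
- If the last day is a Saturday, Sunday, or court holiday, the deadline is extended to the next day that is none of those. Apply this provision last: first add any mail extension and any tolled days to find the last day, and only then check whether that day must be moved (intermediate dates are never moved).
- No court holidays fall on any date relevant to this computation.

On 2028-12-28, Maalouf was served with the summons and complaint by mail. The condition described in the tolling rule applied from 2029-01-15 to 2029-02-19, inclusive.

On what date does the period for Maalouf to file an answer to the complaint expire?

April 10, 2029

2 months after 2028-12-28 is February 28, 2029.
Service was by mail, adding 5 days: February 28, 2029 + 5 days = March 5, 2029.
From January 15, 2029 through February 19, 2029 inclusive is 36 days; tolling adds 36 days: March 5, 2029 + 36 days = April 10, 2029.
April 10, 2029 is a Tuesday and not a court holiday, so no extension applies.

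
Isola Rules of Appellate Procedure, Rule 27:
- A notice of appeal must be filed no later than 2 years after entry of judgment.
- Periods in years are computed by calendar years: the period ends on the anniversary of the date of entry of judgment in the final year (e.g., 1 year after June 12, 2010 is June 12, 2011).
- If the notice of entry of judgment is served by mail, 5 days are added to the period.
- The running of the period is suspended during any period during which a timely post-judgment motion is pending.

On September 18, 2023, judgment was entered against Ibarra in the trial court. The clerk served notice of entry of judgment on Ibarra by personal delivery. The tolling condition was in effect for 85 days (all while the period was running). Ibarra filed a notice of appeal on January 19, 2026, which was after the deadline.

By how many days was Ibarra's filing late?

38 days

2 years after September 18, 2023 is September 18, 2025.
Service was not by mail, so no mail extension applies.
Tolling adds 85 days: September 18, 2025 + 85 days = December 12, 2025.
The deadline is December 12, 2025; from December 12, 2025 to January 19, 2026 is 38 days.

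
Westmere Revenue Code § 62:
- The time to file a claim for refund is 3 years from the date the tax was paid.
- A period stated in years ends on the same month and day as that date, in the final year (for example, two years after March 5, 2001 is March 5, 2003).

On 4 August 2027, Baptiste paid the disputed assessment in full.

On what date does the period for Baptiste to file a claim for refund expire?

3 years after 4 August 2027 is August 4, 2030.

August 4, 2030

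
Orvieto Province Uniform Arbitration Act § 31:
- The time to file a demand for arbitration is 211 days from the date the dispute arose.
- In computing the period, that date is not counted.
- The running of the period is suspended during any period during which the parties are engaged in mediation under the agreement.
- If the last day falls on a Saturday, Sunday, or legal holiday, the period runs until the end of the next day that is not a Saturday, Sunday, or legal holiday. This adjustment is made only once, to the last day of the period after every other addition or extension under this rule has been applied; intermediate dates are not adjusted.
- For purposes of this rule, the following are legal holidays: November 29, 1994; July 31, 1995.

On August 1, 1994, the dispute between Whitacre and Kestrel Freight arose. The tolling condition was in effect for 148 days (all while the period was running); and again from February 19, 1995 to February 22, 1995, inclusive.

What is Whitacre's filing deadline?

211 days after August 1, 1994 is February 28, 1995.
Tolling adds 148 days: February 28, 1995 + 148 days = July 26, 1995.
From February 19, 1995 through February 22, 1995 inclusive is 4 days; tolling adds 4 days: July 26, 1995 + 4 days = July 30, 1995.
July 30, 1995 is Sunday; July 31, 1995 is a listed holiday. The next qualifying day is August 1, 1995.

August 1, 1995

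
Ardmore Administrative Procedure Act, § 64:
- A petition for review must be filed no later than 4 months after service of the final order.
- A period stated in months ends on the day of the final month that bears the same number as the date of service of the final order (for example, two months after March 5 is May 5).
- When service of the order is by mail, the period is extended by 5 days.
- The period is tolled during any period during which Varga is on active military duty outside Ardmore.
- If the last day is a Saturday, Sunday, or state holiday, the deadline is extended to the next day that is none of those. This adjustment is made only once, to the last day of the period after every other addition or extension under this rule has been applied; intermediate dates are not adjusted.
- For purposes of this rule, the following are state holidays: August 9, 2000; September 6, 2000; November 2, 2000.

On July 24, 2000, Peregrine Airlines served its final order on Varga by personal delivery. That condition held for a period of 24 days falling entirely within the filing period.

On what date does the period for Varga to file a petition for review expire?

December 18, 2000

4 months after July 24, 2000 is November 24, 2000.
Service was not by mail, so no mail extension applies.
Tolling adds 24 days: November 24, 2000 + 24 days = December 18, 2000.
December 18, 2000 is a Monday and not a state holiday, so no extension applies.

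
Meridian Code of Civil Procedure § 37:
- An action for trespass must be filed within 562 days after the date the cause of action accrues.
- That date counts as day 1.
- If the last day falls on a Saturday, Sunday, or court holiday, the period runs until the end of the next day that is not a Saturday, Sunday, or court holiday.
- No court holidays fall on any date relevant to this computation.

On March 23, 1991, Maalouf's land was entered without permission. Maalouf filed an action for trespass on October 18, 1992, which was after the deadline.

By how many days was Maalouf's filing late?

Counting March 23, 1991 as day 1, day 562 is October 4, 1992.
October 4, 1992 is Sunday. The next qualifying day is October 5, 1992.
The deadline is October 5, 1992; from October 5, 1992 to October 18, 1992 is 13 days.

13 days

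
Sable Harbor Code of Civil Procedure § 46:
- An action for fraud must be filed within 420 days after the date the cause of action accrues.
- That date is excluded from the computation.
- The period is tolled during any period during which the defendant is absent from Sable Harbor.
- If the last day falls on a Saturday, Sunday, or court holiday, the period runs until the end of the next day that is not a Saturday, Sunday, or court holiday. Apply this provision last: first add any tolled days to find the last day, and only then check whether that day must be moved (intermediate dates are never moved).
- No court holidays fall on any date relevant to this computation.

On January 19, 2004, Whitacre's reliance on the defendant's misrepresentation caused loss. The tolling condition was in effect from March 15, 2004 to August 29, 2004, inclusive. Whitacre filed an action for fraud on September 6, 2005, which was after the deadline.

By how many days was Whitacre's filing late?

8 days

420 days after January 19, 2004 is March 14, 2005.
From March 15, 2004 through August 29, 2004 inclusive is 168 days; tolling adds 168 days: March 14, 2005 + 168 days = August 29, 2005.
August 29, 2005 is a Monday and not a court holiday, so no extension applies.
The deadline is August 29, 2005; from August 29, 2005 to September 6, 2005 is 8 days.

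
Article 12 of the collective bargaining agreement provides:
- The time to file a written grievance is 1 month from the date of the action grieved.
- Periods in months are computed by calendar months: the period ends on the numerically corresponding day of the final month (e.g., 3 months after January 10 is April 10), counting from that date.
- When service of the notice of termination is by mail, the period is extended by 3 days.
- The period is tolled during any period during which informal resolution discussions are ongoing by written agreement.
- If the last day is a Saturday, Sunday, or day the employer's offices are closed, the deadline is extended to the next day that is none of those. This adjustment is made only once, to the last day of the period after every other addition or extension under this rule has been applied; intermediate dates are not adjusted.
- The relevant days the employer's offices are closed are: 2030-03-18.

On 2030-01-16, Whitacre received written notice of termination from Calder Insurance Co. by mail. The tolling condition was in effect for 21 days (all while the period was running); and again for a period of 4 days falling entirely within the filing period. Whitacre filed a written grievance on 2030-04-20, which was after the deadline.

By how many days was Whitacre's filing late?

32 days

1 month after 2030-01-16 is February 16, 2030.
Service was by mail, adding 3 days: February 16, 2030 + 3 days = February 19, 2030.
Tolling adds 21 days: February 19, 2030 + 21 days = March 12, 2030.
Tolling adds 4 days: March 12, 2030 + 4 days = March 16, 2030.
March 16, 2030 is Saturday; March 17, 2030 is Sunday; March 18, 2030 is a listed holiday. The next qualifying day is March 19, 2030.
The deadline is March 19, 2030; from March 19, 2030 to April 20, 2030 is 32 days.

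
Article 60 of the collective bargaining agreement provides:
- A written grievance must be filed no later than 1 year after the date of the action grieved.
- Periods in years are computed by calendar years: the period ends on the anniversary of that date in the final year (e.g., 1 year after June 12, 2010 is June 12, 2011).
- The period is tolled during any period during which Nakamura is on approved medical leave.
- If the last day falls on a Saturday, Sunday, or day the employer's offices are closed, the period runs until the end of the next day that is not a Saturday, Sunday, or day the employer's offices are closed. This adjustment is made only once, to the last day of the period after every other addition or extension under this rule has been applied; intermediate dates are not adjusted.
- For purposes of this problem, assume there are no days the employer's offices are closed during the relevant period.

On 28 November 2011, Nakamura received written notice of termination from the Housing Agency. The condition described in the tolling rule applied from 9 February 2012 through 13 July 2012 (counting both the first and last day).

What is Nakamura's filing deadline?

1 year after 28 November 2011 is November 28, 2012.
From February 9, 2012 through July 13, 2012 inclusive is 156 days; tolling adds 156 days: November 28, 2012 + 156 days = May 3, 2013.
May 3, 2013 is a Friday and not a day the employer's offices are closed, so no extension applies.

May 3, 2013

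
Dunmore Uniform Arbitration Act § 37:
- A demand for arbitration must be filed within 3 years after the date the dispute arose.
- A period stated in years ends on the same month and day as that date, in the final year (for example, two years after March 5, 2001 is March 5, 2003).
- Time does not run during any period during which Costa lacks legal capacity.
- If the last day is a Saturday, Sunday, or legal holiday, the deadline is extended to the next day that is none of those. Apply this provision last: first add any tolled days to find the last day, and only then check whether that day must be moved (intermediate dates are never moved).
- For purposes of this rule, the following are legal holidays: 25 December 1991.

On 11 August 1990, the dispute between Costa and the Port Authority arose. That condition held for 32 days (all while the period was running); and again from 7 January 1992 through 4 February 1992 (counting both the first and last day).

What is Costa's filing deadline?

October 11, 1993

3 years after 11 August 1990 is August 11, 1993.
Tolling adds 32 days: August 11, 1993 + 32 days = September 12, 1993.
From January 7, 1992 through February 4, 1992 inclusive is 29 days; tolling adds 29 days: September 12, 1993 + 29 days = October 11, 1993.
October 11, 1993 is a Monday and not a legal holiday, so no extension applies.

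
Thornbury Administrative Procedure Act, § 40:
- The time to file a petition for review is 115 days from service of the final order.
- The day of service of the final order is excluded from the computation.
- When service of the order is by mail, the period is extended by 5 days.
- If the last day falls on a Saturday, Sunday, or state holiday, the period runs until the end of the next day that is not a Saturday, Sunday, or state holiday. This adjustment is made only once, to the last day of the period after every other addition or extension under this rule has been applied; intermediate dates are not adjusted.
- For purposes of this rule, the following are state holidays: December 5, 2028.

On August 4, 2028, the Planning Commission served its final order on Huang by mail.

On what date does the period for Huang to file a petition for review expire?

December 4, 2028

115 days after August 4, 2028 is November 27, 2028.
Service was by mail, adding 5 days: November 27, 2028 + 5 days = December 2, 2028.
December 2, 2028 is Saturday; December 3, 2028 is Sunday. The next qualifying day is December 4, 2028.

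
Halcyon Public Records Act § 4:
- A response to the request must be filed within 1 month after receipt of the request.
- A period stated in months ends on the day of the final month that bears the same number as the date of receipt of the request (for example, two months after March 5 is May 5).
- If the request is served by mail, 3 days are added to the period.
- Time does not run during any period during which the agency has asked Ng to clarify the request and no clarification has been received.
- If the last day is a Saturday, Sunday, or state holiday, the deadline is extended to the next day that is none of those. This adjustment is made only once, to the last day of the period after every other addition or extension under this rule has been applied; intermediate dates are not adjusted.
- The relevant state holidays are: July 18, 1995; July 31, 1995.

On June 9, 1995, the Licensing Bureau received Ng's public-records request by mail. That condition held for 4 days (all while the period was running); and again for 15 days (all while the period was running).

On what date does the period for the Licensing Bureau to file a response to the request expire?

1 month after June 9, 1995 is July 9, 1995.
Service was by mail, adding 3 days: July 9, 1995 + 3 days = July 12, 1995.
Tolling adds 4 days: July 12, 1995 + 4 days = July 16, 1995.
Tolling adds 15 days: July 16, 1995 + 15 days = July 31, 1995.
July 31, 1995 is a listed holiday. The next qualifying day is August 1, 1995.

August 1, 1995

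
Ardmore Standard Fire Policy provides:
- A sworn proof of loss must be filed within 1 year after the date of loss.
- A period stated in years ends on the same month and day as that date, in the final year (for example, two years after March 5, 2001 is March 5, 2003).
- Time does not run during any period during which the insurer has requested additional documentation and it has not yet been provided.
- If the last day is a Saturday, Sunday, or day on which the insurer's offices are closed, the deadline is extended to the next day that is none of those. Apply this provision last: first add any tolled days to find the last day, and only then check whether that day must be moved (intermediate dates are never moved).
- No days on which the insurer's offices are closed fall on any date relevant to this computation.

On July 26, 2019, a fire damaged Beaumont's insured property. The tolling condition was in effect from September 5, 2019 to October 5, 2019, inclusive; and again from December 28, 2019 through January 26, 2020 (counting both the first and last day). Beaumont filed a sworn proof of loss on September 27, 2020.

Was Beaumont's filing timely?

No

1 year after July 26, 2019 is July 26, 2020.
From September 5, 2019 through October 5, 2019 inclusive is 31 days; tolling adds 31 days: July 26, 2020 + 31 days = August 26, 2020.
From December 28, 2019 through January 26, 2020 inclusive is 30 days; tolling adds 30 days: August 26, 2020 + 30 days = September 25, 2020.
September 25, 2020 is a Friday and not a day on which the insurer's offices are closed, so no extension applies.
The deadline is September 25, 2020; the filing on September 27, 2020 is after that date.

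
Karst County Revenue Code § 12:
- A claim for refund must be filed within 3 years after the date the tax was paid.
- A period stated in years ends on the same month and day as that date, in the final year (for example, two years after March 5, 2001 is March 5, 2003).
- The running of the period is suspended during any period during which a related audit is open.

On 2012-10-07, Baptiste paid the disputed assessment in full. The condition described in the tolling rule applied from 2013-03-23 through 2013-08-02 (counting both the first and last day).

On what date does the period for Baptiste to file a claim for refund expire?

February 17, 2016

3 years after 2012-10-07 is October 7, 2015.
From March 23, 2013 through August 2, 2013 inclusive is 133 days; tolling adds 133 days: October 7, 2015 + 133 days = February 17, 2016.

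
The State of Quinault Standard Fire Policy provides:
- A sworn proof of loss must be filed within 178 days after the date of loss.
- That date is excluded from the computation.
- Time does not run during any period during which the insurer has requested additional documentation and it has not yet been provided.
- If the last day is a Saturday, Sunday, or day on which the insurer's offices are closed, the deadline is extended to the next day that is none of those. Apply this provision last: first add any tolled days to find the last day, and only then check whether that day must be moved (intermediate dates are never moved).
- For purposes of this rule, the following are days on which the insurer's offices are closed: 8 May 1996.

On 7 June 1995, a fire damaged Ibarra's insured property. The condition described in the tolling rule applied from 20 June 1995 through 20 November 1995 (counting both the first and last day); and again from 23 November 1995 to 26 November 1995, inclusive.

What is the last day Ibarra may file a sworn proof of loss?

178 days after 7 June 1995 is December 2, 1995.
From June 20, 1995 through November 20, 1995 inclusive is 154 days; tolling adds 154 days: December 2, 1995 + 154 days = May 4, 1996.
From November 23, 1995 through November 26, 1995 inclusive is 4 days; tolling adds 4 days: May 4, 1996 + 4 days = May 8, 1996.
May 8, 1996 is a listed holiday. The next qualifying day is May 9, 1996.

May 9, 1996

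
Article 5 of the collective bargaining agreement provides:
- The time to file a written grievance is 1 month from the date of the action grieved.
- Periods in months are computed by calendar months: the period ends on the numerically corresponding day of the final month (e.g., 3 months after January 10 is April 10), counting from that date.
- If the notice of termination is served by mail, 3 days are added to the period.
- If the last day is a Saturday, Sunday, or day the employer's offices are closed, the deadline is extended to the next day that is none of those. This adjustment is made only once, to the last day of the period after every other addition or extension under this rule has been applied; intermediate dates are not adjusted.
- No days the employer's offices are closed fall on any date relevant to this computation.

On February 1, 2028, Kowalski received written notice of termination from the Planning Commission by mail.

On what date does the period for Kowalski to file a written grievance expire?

March 6, 2028

1 month after February 1, 2028 is March 1, 2028.
Service was by mail, adding 3 days: March 1, 2028 + 3 days = March 4, 2028.
March 4, 2028 is Saturday; March 5, 2028 is Sunday. The next qualifying day is March 6, 2028.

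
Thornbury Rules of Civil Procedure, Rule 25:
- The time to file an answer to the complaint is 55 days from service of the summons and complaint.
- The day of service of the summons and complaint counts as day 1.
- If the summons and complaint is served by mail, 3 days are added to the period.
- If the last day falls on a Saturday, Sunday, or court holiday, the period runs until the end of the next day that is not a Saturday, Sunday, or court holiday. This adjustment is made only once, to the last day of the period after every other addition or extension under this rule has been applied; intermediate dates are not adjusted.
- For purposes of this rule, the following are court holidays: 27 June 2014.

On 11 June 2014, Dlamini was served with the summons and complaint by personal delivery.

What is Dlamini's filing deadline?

Counting 11 June 2014 as day 1, day 55 is August 4, 2014.
Service was not by mail, so no mail extension applies.
August 4, 2014 is a Monday and not a court holiday, so no extension applies.

August 4, 2014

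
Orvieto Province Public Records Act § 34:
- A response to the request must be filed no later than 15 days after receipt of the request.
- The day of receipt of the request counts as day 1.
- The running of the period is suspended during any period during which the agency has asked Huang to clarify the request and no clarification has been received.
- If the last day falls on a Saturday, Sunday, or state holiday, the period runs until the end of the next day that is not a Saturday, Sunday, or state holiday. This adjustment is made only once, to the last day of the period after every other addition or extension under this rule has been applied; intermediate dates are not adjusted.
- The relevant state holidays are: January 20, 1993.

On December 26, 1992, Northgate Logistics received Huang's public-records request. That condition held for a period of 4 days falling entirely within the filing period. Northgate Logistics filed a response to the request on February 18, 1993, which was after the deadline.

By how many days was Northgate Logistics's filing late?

Counting December 26, 1992 as day 1, day 15 is January 9, 1993.
Tolling adds 4 days: January 9, 1993 + 4 days = January 13, 1993.
January 13, 1993 is a Wednesday and not a state holiday, so no extension applies.
The deadline is January 13, 1993; from January 13, 1993 to February 18, 1993 is 36 days.

36 days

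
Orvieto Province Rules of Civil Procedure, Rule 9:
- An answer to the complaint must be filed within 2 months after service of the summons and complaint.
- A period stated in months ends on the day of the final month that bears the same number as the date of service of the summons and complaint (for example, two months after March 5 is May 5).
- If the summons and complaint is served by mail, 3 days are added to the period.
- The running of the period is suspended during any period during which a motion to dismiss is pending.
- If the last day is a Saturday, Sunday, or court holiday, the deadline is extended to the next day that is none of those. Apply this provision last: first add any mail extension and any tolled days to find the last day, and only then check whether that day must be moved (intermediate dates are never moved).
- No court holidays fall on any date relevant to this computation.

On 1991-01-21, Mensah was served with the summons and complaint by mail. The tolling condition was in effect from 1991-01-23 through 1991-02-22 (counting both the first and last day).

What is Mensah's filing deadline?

April 24, 1991

2 months after 1991-01-21 is March 21, 1991.
Service was by mail, adding 3 days: March 21, 1991 + 3 days = March 24, 1991.
From January 23, 1991 through February 22, 1991 inclusive is 31 days; tolling adds 31 days: March 24, 1991 + 31 days = April 24, 1991.
April 24, 1991 is a Wednesday and not a court holiday, so no extension applies.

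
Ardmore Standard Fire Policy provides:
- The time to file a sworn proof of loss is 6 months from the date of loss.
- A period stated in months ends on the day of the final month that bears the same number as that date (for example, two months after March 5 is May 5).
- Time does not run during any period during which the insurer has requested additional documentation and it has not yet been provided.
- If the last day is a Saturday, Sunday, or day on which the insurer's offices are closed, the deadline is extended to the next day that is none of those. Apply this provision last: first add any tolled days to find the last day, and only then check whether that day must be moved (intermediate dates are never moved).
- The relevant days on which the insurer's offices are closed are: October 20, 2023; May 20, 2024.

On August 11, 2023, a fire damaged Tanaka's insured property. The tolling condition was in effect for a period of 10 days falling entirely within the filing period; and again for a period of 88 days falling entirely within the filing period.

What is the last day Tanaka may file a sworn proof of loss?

May 21, 2024

6 months after August 11, 2023 is February 11, 2024.
Tolling adds 10 days: February 11, 2024 + 10 days = February 21, 2024.
Tolling adds 88 days: February 21, 2024 + 88 days = May 19, 2024.
May 19, 2024 is Sunday; May 20, 2024 is a listed holiday. The next qualifying day is May 21, 2024.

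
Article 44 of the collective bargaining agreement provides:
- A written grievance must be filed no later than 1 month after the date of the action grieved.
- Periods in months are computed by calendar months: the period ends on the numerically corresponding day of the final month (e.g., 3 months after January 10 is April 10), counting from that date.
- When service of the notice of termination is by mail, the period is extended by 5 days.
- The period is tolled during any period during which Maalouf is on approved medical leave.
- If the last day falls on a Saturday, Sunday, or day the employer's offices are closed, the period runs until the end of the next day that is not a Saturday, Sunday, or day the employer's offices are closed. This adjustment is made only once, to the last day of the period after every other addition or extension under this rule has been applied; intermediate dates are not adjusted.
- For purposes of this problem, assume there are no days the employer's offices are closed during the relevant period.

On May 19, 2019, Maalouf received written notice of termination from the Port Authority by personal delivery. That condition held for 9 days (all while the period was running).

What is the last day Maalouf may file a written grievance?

June 28, 2019

1 month after May 19, 2019 is June 19, 2019.
Service was not by mail, so no mail extension applies.
Tolling adds 9 days: June 19, 2019 + 9 days = June 28, 2019.
June 28, 2019 is a Friday and not a day the employer's offices are closed, so no extension applies.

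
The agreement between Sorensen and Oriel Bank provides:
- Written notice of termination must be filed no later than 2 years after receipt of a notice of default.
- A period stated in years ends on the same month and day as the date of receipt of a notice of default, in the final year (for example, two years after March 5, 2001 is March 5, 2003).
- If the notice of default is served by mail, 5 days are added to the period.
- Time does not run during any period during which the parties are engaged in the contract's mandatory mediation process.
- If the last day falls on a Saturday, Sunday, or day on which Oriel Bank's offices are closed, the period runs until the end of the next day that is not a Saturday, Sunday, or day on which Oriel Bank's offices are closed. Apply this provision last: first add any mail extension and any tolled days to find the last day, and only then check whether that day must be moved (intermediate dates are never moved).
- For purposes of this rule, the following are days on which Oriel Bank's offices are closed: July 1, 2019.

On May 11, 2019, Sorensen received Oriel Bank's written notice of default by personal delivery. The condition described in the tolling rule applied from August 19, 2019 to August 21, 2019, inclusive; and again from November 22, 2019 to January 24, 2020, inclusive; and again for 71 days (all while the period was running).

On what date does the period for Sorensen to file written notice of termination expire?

September 27, 2021

2 years after May 11, 2019 is May 11, 2021.
Service was not by mail, so no mail extension applies.
From August 19, 2019 through August 21, 2019 inclusive is 3 days; tolling adds 3 days: May 11, 2021 + 3 days = May 14, 2021.
From November 22, 2019 through January 24, 2020 inclusive is 64 days; tolling adds 64 days: May 14, 2021 + 64 days = July 17, 2021.
Tolling adds 71 days: July 17, 2021 + 71 days = September 26, 2021.
September 26, 2021 is Sunday. The next qualifying day is September 27, 2021.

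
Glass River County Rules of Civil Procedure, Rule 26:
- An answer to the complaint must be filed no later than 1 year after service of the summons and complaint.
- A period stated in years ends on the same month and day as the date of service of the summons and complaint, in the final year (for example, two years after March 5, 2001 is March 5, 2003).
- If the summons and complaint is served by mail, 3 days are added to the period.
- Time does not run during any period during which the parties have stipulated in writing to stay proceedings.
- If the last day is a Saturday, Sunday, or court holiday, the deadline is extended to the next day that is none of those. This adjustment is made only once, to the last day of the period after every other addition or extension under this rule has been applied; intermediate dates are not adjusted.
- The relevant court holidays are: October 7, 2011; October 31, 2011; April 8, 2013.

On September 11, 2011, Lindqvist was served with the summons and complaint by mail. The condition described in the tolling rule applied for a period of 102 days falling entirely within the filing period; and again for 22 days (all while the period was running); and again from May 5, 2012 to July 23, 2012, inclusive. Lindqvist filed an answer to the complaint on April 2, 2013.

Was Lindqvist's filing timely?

1 year after September 11, 2011 is September 11, 2012.
Service was by mail, adding 3 days: September 11, 2012 + 3 days = September 14, 2012.
Tolling adds 102 days: September 14, 2012 + 102 days = December 25, 2012.
Tolling adds 22 days: December 25, 2012 + 22 days = January 16, 2013.
From May 5, 2012 through July 23, 2012 inclusive is 80 days; tolling adds 80 days: January 16, 2013 + 80 days = April 6, 2013.
April 6, 2013 is Saturday; April 7, 2013 is Sunday; April 8, 2013 is a listed holiday. The next qualifying day is April 9, 2013.
The deadline is April 9, 2013; the filing on April 2, 2013 is on or before that date.

Yes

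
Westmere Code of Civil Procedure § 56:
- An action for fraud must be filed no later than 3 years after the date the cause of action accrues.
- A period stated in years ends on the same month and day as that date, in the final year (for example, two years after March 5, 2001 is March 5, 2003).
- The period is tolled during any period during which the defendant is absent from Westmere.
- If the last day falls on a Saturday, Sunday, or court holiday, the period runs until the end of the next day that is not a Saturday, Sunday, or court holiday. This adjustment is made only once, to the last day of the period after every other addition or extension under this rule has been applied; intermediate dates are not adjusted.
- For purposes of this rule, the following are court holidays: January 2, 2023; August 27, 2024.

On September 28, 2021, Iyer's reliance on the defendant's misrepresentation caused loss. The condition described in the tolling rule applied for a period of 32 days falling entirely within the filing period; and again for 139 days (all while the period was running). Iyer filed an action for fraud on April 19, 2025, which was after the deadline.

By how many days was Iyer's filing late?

32 days

3 years after September 28, 2021 is September 28, 2024.
Tolling adds 32 days: September 28, 2024 + 32 days = October 30, 2024.
Tolling adds 139 days: October 30, 2024 + 139 days = March 18, 2025.
March 18, 2025 is a Tuesday and not a court holiday, so no extension applies.
The deadline is March 18, 2025; from March 18, 2025 to April 19, 2025 is 32 days.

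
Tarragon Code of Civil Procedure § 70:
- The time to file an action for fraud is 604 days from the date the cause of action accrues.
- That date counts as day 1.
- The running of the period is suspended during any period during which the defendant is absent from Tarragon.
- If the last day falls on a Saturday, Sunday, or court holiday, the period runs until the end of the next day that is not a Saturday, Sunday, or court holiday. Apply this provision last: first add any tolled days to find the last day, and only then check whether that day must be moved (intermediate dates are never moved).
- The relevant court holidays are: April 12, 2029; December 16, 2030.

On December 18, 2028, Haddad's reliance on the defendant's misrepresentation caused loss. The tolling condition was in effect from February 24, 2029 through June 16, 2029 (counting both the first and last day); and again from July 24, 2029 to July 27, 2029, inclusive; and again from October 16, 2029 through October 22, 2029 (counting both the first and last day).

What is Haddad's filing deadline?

Counting December 18, 2028 as day 1, day 604 is August 13, 2030.
From February 24, 2029 through June 16, 2029 inclusive is 113 days; tolling adds 113 days: August 13, 2030 + 113 days = December 4, 2030.
From July 24, 2029 through July 27, 2029 inclusive is 4 days; tolling adds 4 days: December 4, 2030 + 4 days = December 8, 2030.
From October 16, 2029 through October 22, 2029 inclusive is 7 days; tolling adds 7 days: December 8, 2030 + 7 days = December 15, 2030.
December 15, 2030 is Sunday; December 16, 2030 is a listed holiday. The next qualifying day is December 17, 2030.

December 17, 2030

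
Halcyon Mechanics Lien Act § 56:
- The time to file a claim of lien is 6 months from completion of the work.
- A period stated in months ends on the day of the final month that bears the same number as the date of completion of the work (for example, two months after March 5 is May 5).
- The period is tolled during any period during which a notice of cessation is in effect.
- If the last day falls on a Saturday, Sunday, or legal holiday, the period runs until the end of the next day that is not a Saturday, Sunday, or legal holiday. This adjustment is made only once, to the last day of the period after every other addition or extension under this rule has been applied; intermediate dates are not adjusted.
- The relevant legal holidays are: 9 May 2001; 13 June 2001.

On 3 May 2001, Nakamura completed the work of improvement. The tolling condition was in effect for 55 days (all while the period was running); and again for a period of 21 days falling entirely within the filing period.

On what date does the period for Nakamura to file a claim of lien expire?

6 months after 3 May 2001 is November 3, 2001.
Tolling adds 55 days: November 3, 2001 + 55 days = December 28, 2001.
Tolling adds 21 days: December 28, 2001 + 21 days = January 18, 2002.
January 18, 2002 is a Friday and not a legal holiday, so no extension applies.

January 18, 2002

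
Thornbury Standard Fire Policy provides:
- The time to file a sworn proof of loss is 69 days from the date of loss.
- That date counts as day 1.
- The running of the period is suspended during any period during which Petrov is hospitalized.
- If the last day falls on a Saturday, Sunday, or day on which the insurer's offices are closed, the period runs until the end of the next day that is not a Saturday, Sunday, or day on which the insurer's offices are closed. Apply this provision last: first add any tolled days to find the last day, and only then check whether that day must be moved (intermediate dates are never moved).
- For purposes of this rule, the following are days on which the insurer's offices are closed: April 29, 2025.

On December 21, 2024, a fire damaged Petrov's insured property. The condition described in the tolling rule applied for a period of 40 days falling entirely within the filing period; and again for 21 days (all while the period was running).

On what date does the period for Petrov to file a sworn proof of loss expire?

Counting December 21, 2024 as day 1, day 69 is February 27, 2025.
Tolling adds 40 days: February 27, 2025 + 40 days = April 8, 2025.
Tolling adds 21 days: April 8, 2025 + 21 days = April 29, 2025.
April 29, 2025 is a listed holiday. The next qualifying day is April 30, 2025.

April 30, 2025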